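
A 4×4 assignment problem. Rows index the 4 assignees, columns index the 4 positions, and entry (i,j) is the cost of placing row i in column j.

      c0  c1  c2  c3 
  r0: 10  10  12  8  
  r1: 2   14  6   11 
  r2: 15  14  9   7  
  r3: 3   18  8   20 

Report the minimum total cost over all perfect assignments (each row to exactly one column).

Minimum assignment cost: 26

optimal assignment: row0→col1 (cost 10), row1→col2 (cost 6), row2→col3 (cost 7), row3→col0 (cost 3)
total = 10 + 6 + 7 + 3 = 26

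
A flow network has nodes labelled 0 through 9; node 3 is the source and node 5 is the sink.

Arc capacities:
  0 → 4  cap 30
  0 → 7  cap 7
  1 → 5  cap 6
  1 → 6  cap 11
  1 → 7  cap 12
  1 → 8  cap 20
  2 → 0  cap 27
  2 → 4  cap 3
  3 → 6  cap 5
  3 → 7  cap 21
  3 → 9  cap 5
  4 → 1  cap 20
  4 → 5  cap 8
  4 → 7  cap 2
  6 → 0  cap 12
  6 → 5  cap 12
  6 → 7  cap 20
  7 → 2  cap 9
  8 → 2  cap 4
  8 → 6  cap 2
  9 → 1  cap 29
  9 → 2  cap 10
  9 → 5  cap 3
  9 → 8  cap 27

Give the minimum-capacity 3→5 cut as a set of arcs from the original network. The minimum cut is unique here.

augment #1: 3→6→5 push 5
augment #2: 3→9→5 push 3
augment #3: 3→9→1→5 push 2
augment #4: 3→7→2→4→5 push 3
augment #5: 3→7→2→0→4→5 push 5
augment #6: 3→7→2→0→4→1→5 push 1
max flow = 19; residual-reachable set from 3 gives S-side
cut edges (S→T): {(3,6), (3,9), (7,2)} total cap 19

Min-cut arcs: {(3,6), (3,9), (7,2)} (total capacity 19)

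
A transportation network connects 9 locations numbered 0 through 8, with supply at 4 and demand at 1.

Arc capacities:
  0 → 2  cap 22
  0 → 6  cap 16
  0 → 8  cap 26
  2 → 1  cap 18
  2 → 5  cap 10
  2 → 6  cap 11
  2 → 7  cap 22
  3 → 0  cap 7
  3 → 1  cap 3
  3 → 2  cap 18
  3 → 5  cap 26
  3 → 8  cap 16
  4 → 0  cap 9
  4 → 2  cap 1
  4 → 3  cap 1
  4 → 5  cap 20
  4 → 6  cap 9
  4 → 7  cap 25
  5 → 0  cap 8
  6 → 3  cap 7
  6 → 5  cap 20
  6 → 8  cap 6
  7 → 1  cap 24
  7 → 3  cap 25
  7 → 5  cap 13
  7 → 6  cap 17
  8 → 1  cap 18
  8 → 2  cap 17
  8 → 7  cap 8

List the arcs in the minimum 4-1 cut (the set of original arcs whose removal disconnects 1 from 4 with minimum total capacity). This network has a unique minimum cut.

Min-cut arcs: {(4,0), (4,2), (4,3), (4,6), (4,7), (5,0)} (total capacity 53)

augment #1: 4→2→1 push 1
augment #2: 4→3→1 push 1
augment #3: 4→7→1 push 24
augment #4: 4→0→2→1 push 9
augment #5: 4→6→3→1 push 2
augment #6: 4→6→8→1 push 6
augment #7: 4→5→0→2→1 push 8
augment #8: 4→6→3→8→1 push 1
augment #9: 4→7→3→8→1 push 1
max flow = 53; residual-reachable set from 4 gives S-side
cut edges (S→T): {(4,0), (4,2), (4,3), (4,6), (4,7), (5,0)} total cap 53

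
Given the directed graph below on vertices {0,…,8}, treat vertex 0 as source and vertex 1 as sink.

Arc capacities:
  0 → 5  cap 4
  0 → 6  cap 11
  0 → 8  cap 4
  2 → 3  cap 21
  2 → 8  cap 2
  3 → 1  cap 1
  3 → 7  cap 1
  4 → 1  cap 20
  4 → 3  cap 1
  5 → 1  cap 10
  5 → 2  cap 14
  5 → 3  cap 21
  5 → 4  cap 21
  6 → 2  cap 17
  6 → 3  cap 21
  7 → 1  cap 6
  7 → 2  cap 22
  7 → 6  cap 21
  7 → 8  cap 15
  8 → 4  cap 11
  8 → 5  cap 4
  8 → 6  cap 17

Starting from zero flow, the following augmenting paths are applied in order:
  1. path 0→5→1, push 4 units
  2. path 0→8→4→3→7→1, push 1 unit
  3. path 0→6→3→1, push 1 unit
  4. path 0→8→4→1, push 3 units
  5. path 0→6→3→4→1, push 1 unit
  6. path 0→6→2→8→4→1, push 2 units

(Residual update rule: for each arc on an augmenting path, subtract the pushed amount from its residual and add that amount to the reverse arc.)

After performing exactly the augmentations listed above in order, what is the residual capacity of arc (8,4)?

Residual capacity of (8,4): 5

after path 1 (0→5→1, push 4): res(8,4)=11
after path 2 (0→8→4→3→7→1, push 1): res(8,4)=10
after path 3 (0→6→3→1, push 1): res(8,4)=10
after path 4 (0→8→4→1, push 3): res(8,4)=7
after path 5 (0→6→3→4→1, push 1): res(8,4)=7
after path 6 (0→6→2→8→4→1, push 2): res(8,4)=5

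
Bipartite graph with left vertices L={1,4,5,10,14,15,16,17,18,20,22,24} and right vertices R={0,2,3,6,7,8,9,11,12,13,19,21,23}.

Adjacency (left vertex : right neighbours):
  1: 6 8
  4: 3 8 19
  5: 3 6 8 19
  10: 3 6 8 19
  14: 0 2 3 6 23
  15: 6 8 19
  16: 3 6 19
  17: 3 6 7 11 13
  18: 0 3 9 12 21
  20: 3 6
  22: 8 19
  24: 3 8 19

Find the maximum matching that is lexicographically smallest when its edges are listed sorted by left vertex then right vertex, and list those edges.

|M| = 7 (so the lex-smallest maximum matching has 7 edges)
process left vertices in ascending order; for each, take the smallest-labelled available neighbour that still permits 7 edges overall, or leave it unmatched if none does
lex-smallest matching: {1-6, 4-3, 5-8, 10-19, 14-0, 17-7, 18-9}

Lex-smallest maximum matching: {(1,6), (4,3), (5,8), (10,19), (14,0), (17,7), (18,9)}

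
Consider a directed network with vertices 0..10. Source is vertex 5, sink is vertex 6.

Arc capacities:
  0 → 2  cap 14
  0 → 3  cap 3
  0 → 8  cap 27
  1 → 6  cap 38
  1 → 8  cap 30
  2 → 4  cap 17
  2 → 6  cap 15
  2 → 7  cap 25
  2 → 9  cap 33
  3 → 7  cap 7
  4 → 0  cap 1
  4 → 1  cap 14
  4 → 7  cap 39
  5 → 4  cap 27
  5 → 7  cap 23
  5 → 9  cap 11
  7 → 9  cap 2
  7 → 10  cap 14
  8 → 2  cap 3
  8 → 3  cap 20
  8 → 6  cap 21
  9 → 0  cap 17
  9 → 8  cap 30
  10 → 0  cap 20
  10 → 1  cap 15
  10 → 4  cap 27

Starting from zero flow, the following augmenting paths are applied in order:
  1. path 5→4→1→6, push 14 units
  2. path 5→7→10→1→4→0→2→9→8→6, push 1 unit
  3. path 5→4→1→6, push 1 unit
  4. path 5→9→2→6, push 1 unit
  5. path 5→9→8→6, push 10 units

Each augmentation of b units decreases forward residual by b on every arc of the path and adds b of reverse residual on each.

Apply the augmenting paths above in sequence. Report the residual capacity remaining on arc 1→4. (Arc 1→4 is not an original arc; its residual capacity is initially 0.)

Residual capacity of (1,4): 14

after path 1 (5→4→1→6, push 14): res(1,4)=14
after path 2 (5→7→10→1→4→0→2→9→8→6, push 1): res(1,4)=13
after path 3 (5→4→1→6, push 1): res(1,4)=14
after path 4 (5→9→2→6, push 1): res(1,4)=14
after path 5 (5→9→8→6, push 10): res(1,4)=14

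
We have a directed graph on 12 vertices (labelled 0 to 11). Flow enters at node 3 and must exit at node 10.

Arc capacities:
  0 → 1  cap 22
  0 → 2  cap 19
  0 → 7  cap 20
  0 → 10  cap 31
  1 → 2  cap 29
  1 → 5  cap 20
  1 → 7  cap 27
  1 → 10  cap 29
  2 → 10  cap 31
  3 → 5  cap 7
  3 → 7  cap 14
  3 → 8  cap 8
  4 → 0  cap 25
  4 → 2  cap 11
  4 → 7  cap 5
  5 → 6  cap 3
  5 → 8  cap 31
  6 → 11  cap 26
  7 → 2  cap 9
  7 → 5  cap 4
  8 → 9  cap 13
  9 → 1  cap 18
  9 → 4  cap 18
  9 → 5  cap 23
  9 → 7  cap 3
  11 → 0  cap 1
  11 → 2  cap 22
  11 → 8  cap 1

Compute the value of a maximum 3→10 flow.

augment #1: 3→7→2→10 bottleneck 9, total now 9
augment #2: 3→8→9→1→10 bottleneck 8, total now 17
augment #3: 3→5→6→11→0→10 bottleneck 1, total now 18
augment #4: 3→5→6→11→2→10 bottleneck 2, total now 20
augment #5: 3→5→8→9→1→10 bottleneck 4, total now 24
augment #6: 3→7→5→8→9→1→10 bottleneck 1, total now 25

Maximum flow value: 25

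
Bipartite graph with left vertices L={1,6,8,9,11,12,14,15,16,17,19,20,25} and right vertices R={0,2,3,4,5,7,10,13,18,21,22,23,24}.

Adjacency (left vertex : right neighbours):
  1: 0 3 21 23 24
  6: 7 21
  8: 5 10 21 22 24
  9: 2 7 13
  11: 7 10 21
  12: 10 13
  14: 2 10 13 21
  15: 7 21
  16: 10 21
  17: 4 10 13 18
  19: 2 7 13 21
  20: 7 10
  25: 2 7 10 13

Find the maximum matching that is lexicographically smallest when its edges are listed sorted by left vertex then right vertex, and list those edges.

|M| = 8 (so the lex-smallest maximum matching has 8 edges)
process left vertices in ascending order; for each, take the smallest-labelled available neighbour that still permits 8 edges overall, or leave it unmatched if none does
lex-smallest matching: {1-0, 6-7, 8-5, 9-2, 11-10, 12-13, 14-21, 17-4}

Lex-smallest maximum matching: {(1,0), (6,7), (8,5), (9,2), (11,10), (12,13), (14,21), (17,4)}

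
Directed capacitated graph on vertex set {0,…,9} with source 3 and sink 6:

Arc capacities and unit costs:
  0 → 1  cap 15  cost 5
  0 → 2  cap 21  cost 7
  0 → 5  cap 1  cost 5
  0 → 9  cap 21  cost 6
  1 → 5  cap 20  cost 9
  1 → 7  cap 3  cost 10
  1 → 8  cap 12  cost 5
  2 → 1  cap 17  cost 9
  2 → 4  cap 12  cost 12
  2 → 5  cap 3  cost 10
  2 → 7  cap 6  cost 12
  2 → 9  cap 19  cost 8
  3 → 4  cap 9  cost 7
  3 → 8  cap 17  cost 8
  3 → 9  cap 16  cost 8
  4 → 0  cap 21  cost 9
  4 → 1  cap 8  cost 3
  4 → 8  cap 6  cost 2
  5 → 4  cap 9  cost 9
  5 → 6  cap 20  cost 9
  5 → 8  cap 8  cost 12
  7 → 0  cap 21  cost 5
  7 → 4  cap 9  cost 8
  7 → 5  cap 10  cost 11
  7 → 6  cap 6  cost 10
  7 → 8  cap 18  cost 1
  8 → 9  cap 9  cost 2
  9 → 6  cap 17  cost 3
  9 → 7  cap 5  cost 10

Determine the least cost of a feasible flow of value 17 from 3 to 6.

shortest-cost path #1: 3→9→6 push 16 @ unit cost 11 (adds 176)
shortest-cost path #2: 3→8→9→6 push 1 @ unit cost 13 (adds 13)
total cost = 189

Minimum cost for 17 units: 189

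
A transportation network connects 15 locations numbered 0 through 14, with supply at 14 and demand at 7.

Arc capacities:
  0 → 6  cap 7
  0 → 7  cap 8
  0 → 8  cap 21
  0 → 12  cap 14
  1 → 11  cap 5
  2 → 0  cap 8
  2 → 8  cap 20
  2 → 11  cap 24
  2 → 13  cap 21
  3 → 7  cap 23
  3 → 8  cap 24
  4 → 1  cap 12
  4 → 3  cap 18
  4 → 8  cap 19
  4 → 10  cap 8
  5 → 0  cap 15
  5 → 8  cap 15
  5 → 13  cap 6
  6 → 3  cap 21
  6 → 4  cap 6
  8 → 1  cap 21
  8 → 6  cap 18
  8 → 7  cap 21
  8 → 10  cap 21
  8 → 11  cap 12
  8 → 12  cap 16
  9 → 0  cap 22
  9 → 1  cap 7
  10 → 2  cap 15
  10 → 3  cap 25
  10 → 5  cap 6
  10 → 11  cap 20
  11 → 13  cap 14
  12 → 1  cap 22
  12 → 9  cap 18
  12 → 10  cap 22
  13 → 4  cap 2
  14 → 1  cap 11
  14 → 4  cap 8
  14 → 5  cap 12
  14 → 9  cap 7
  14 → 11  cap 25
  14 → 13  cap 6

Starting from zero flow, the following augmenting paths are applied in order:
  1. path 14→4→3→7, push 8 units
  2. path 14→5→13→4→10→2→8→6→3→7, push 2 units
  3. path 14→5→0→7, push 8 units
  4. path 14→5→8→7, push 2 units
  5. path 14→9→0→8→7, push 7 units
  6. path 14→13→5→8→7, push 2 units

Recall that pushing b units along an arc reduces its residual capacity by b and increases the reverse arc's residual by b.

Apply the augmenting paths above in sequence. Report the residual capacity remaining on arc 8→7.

Residual capacity of (8,7): 10

after path 1 (14→4→3→7, push 8): res(8,7)=21
after path 2 (14→5→13→4→10→2→8→6→3→7, push 2): res(8,7)=21
after path 3 (14→5→0→7, push 8): res(8,7)=21
after path 4 (14→5→8→7, push 2): res(8,7)=19
after path 5 (14→9→0→8→7, push 7): res(8,7)=12
after path 6 (14→13→5→8→7, push 2): res(8,7)=10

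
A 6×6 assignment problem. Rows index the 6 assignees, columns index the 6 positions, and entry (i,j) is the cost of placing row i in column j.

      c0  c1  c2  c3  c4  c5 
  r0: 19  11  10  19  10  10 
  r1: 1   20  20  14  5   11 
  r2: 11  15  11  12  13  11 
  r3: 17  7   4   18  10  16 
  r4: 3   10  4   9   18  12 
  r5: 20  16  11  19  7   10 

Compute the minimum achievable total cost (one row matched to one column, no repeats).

Minimum assignment cost: 41

optimal assignment: row0→col5 (cost 10), row1→col0 (cost 1), row2→col3 (cost 12), row3→col1 (cost 7), row4→col2 (cost 4), row5→col4 (cost 7)
total = 10 + 1 + 12 + 7 + 4 + 7 = 41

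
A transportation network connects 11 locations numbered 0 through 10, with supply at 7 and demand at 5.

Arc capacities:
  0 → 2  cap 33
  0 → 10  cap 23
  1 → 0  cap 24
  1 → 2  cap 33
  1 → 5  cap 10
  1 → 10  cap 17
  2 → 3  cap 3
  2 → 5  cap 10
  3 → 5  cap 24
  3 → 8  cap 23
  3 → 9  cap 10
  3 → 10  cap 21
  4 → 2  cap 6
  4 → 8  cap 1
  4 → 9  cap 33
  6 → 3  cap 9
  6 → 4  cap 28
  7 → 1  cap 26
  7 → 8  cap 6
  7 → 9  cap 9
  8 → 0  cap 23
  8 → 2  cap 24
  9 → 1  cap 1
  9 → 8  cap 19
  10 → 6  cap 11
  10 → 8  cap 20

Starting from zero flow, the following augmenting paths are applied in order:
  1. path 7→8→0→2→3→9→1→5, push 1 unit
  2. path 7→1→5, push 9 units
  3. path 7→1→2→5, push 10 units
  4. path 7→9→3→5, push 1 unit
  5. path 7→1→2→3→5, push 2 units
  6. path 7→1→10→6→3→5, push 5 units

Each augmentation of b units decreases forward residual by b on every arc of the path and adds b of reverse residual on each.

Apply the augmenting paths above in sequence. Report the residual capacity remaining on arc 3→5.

Residual capacity of (3,5): 16

after path 1 (7→8→0→2→3→9→1→5, push 1): res(3,5)=24
after path 2 (7→1→5, push 9): res(3,5)=24
after path 3 (7→1→2→5, push 10): res(3,5)=24
after path 4 (7→9→3→5, push 1): res(3,5)=23
after path 5 (7→1→2→3→5, push 2): res(3,5)=21
after path 6 (7→1→10→6→3→5, push 5): res(3,5)=16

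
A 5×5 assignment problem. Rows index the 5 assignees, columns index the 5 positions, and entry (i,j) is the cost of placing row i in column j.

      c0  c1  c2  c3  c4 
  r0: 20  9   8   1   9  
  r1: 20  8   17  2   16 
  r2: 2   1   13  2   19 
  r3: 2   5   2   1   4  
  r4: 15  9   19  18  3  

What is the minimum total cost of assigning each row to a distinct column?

Minimum assignment cost: 16

one of 2 optimal assignments: row0→col2 (cost 8), row1→col3 (cost 2), row2→col1 (cost 1), row3→col0 (cost 2), row4→col4 (cost 3)
total = 8 + 2 + 1 + 2 + 3 = 16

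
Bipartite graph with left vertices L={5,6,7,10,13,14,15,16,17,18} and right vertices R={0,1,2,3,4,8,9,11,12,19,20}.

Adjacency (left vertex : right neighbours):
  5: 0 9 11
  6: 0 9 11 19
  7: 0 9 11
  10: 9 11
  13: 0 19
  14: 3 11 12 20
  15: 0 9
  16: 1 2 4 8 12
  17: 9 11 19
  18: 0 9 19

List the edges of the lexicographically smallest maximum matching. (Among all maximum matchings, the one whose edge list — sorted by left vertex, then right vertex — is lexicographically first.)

|M| = 6 (so the lex-smallest maximum matching has 6 edges)
process left vertices in ascending order; for each, take the smallest-labelled available neighbour that still permits 6 edges overall, or leave it unmatched if none does
lex-smallest matching: {5-0, 6-9, 7-11, 13-19, 14-3, 16-1}

Lex-smallest maximum matching: {(5,0), (6,9), (7,11), (13,19), (14,3), (16,1)}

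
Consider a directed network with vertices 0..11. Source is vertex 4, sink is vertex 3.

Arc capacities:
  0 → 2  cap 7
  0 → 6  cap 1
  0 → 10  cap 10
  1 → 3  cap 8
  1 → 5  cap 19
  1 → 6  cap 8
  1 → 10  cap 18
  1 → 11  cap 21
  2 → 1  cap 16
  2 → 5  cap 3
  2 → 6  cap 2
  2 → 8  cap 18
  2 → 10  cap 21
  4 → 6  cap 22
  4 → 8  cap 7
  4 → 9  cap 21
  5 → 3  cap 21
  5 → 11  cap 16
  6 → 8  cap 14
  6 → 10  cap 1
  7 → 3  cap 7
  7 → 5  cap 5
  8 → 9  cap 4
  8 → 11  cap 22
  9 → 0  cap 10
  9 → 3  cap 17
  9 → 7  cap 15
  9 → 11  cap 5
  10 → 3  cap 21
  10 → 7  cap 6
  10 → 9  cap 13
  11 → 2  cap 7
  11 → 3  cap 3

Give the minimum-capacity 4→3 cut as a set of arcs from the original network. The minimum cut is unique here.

augment #1: 4→9→3 push 17
augment #2: 4→6→10→3 push 1
augment #3: 4→8→11→3 push 3
augment #4: 4→9→7→3 push 4
augment #5: 4→8→9→7→3 push 3
augment #6: 4→8→9→0→10→3 push 1
augment #7: 4→6→8→11→2→1→3 push 7
max flow = 36; residual-reachable set from 4 gives S-side
cut edges (S→T): {(4,9), (6,10), (8,9), (11,2), (11,3)} total cap 36

Min-cut arcs: {(4,9), (6,10), (8,9), (11,2), (11,3)} (total capacity 36)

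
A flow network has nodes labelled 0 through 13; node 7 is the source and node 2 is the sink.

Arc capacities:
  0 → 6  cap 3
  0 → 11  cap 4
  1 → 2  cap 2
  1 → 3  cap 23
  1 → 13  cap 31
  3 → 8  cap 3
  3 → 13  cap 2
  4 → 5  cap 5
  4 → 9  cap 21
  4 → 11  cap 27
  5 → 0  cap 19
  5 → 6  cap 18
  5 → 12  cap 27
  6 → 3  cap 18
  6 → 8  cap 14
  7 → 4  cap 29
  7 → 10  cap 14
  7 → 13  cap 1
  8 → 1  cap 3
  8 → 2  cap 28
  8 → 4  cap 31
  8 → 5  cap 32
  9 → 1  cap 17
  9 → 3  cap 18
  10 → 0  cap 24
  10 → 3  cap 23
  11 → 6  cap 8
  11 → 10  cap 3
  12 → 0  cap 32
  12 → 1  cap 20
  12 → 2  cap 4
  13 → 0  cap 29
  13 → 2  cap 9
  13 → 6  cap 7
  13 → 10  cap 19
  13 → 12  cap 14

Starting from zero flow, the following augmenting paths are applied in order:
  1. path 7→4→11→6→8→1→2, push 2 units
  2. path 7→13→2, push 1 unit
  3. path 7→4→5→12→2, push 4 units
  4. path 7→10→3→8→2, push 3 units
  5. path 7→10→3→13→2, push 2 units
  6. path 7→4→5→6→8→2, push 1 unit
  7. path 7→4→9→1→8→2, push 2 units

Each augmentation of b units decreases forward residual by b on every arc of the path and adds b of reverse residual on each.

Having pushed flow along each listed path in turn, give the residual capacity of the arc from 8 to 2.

Residual capacity of (8,2): 22

after path 1 (7→4→11→6→8→1→2, push 2): res(8,2)=28
after path 2 (7→13→2, push 1): res(8,2)=28
after path 3 (7→4→5→12→2, push 4): res(8,2)=28
after path 4 (7→10→3→8→2, push 3): res(8,2)=25
after path 5 (7→10→3→13→2, push 2): res(8,2)=25
after path 6 (7→4→5→6→8→2, push 1): res(8,2)=24
after path 7 (7→4→9→1→8→2, push 2): res(8,2)=22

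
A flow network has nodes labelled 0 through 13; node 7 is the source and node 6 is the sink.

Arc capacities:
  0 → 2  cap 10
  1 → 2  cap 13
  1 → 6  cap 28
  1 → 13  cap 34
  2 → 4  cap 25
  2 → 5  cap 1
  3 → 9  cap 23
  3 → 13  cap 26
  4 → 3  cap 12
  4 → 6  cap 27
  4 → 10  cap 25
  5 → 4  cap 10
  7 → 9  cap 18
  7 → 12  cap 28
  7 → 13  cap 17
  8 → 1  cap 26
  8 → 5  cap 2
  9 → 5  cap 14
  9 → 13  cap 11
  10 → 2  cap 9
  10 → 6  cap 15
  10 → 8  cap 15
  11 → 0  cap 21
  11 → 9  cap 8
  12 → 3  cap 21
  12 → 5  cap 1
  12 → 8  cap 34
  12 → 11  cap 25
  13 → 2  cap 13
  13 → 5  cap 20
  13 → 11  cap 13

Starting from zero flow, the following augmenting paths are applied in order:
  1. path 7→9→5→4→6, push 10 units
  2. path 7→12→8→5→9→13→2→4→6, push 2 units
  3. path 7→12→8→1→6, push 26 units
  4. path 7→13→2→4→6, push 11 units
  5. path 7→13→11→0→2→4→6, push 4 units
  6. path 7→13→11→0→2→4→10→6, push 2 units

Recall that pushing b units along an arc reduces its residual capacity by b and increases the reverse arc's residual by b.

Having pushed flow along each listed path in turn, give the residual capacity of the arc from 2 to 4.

after path 1 (7→9→5→4→6, push 10): res(2,4)=25
after path 2 (7→12→8→5→9→13→2→4→6, push 2): res(2,4)=23
after path 3 (7→12→8→1→6, push 26): res(2,4)=23
after path 4 (7→13→2→4→6, push 11): res(2,4)=12
after path 5 (7→13→11→0→2→4→6, push 4): res(2,4)=8
after path 6 (7→13→11→0→2→4→10→6, push 2): res(2,4)=6

Residual capacity of (2,4): 6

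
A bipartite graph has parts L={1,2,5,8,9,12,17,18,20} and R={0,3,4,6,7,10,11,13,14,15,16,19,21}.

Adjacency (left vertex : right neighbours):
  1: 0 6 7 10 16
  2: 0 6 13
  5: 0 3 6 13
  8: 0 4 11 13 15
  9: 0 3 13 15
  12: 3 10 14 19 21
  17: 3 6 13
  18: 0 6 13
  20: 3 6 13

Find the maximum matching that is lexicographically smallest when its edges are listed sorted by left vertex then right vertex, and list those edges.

Lex-smallest maximum matching: {(1,7), (2,0), (5,3), (8,4), (9,15), (12,10), (17,6), (18,13)}

|M| = 8 (so the lex-smallest maximum matching has 8 edges)
process left vertices in ascending order; for each, take the smallest-labelled available neighbour that still permits 8 edges overall, or leave it unmatched if none does
lex-smallest matching: {1-7, 2-0, 5-3, 8-4, 9-15, 12-10, 17-6, 18-13}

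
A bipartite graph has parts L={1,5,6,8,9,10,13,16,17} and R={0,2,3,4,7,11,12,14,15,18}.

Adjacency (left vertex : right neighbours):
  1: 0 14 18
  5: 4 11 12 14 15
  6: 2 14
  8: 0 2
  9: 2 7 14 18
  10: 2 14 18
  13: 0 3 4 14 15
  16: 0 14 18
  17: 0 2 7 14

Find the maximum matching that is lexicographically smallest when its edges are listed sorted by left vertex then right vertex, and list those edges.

|M| = 7 (so the lex-smallest maximum matching has 7 edges)
process left vertices in ascending order; for each, take the smallest-labelled available neighbour that still permits 7 edges overall, or leave it unmatched if none does
lex-smallest matching: {1-0, 5-4, 6-2, 9-7, 10-14, 13-3, 16-18}

Lex-smallest maximum matching: {(1,0), (5,4), (6,2), (9,7), (10,14), (13,3), (16,18)}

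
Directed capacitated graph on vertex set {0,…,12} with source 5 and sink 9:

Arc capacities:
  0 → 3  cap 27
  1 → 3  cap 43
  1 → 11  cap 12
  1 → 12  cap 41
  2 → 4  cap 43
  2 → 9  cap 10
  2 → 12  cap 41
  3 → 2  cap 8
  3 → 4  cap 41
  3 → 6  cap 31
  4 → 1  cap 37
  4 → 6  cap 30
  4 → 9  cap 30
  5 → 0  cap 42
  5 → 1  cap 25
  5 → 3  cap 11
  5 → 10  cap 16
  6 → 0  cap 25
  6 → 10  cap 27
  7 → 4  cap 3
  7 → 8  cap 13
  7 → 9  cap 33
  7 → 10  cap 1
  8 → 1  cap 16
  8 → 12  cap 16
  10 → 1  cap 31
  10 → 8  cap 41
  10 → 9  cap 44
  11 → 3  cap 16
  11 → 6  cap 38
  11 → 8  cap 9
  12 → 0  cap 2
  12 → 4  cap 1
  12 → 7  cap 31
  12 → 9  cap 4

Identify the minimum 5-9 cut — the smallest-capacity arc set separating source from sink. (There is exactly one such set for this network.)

augment #1: 5→10→9 push 16
augment #2: 5→1→12→9 push 4
augment #3: 5→3→2→9 push 8
augment #4: 5→3→4→9 push 3
augment #5: 5→0→3→4→9 push 27
augment #6: 5→1→12→7→9 push 21
max flow = 79; residual-reachable set from 5 gives S-side
cut edges (S→T): {(0,3), (5,1), (5,3), (5,10)} total cap 79

Min-cut arcs: {(0,3), (5,1), (5,3), (5,10)} (total capacity 79)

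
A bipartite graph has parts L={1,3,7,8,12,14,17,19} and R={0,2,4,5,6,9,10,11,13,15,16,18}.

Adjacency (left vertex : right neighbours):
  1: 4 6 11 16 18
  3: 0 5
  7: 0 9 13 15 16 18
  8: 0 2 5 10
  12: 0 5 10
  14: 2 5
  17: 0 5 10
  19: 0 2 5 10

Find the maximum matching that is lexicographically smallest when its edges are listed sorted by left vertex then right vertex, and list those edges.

Lex-smallest maximum matching: {(1,4), (3,0), (7,9), (8,2), (12,5), (17,10)}

|M| = 6 (so the lex-smallest maximum matching has 6 edges)
process left vertices in ascending order; for each, take the smallest-labelled available neighbour that still permits 6 edges overall, or leave it unmatched if none does
lex-smallest matching: {1-4, 3-0, 7-9, 8-2, 12-5, 17-10}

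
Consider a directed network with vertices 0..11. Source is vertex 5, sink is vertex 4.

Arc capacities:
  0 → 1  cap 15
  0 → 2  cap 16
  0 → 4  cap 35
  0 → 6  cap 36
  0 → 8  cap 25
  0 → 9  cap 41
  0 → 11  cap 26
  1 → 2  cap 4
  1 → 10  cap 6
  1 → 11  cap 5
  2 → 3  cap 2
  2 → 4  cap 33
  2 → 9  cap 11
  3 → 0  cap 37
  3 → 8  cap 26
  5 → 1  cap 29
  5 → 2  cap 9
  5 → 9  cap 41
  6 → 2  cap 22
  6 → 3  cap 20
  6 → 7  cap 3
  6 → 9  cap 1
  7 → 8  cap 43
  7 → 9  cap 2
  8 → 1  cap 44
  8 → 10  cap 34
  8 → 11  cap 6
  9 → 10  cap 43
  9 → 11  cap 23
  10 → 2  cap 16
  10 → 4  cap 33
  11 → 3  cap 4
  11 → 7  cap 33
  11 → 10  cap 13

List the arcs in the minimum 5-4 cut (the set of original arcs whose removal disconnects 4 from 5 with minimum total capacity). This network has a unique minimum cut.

augment #1: 5→2→4 push 9
augment #2: 5→1→2→4 push 4
augment #3: 5→1→10→4 push 6
augment #4: 5→9→10→4 push 27
augment #5: 5→9→10→2→4 push 14
augment #6: 5→1→11→3→0→4 push 4
augment #7: 5→1→11→10→2→4 push 1
max flow = 65; residual-reachable set from 5 gives S-side
cut edges (S→T): {(1,2), (1,10), (1,11), (5,2), (5,9)} total cap 65

Min-cut arcs: {(1,2), (1,10), (1,11), (5,2), (5,9)} (total capacity 65)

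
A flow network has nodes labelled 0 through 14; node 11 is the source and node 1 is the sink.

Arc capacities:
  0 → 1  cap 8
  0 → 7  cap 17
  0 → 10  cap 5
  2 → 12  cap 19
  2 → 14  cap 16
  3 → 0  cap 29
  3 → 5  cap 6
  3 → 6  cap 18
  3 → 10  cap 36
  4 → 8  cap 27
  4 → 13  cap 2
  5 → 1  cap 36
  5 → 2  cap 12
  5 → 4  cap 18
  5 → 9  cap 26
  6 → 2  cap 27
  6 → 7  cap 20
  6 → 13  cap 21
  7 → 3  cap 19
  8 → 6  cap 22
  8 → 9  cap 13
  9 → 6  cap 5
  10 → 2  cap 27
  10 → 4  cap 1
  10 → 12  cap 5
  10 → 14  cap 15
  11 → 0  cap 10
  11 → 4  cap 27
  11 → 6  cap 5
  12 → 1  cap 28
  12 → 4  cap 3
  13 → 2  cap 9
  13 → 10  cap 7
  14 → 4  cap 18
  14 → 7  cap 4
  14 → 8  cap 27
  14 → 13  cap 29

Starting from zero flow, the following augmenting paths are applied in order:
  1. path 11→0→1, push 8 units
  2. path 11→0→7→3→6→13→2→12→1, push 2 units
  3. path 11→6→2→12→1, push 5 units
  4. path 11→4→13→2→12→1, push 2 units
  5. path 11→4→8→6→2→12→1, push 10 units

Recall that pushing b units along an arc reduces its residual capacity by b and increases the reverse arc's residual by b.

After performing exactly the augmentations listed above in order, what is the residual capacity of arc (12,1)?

after path 1 (11→0→1, push 8): res(12,1)=28
after path 2 (11→0→7→3→6→13→2→12→1, push 2): res(12,1)=26
after path 3 (11→6→2→12→1, push 5): res(12,1)=21
after path 4 (11→4→13→2→12→1, push 2): res(12,1)=19
after path 5 (11→4→8→6→2→12→1, push 10): res(12,1)=9

Residual capacity of (12,1): 9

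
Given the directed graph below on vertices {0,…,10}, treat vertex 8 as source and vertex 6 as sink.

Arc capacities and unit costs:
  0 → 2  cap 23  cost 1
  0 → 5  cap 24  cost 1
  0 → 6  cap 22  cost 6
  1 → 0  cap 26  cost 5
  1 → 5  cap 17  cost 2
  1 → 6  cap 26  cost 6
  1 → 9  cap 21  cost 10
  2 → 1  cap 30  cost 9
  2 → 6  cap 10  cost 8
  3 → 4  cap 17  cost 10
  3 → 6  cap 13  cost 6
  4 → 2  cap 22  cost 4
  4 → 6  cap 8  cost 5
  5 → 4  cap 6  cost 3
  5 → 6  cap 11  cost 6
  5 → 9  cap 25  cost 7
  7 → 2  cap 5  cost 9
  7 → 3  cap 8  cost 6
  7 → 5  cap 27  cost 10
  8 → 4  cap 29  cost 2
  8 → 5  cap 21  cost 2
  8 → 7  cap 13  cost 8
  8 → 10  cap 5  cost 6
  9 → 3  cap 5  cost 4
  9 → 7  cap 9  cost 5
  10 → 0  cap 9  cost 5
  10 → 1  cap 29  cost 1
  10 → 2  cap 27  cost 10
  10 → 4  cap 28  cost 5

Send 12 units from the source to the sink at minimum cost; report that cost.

shortest-cost path #1: 8→4→6 push 8 @ unit cost 7 (adds 56)
shortest-cost path #2: 8→5→6 push 4 @ unit cost 8 (adds 32)
total cost = 88

Minimum cost for 12 units: 88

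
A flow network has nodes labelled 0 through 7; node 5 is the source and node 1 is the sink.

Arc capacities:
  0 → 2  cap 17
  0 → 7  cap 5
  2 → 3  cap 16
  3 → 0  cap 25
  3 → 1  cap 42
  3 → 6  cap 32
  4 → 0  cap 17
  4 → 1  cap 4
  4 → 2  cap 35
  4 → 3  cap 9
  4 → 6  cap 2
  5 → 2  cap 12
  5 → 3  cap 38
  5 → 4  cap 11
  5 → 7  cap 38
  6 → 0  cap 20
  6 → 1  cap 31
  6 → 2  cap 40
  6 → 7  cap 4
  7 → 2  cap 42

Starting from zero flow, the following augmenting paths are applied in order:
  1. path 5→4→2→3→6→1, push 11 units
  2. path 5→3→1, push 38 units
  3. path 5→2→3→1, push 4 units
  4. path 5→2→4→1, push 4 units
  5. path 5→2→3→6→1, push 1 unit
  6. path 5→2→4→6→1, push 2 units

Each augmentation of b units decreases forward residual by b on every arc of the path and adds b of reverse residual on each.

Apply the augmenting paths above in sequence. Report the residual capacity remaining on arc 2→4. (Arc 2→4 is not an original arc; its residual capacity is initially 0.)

Residual capacity of (2,4): 5

after path 1 (5→4→2→3→6→1, push 11): res(2,4)=11
after path 2 (5→3→1, push 38): res(2,4)=11
after path 3 (5→2→3→1, push 4): res(2,4)=11
after path 4 (5→2→4→1, push 4): res(2,4)=7
after path 5 (5→2→3→6→1, push 1): res(2,4)=7
after path 6 (5→2→4→6→1, push 2): res(2,4)=5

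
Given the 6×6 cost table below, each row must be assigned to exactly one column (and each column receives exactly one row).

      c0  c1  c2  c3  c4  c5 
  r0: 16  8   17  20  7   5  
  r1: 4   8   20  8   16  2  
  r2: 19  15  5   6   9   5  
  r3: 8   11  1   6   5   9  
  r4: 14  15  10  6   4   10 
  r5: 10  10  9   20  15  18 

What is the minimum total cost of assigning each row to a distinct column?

optimal assignment: row0→col5 (cost 5), row1→col0 (cost 4), row2→col3 (cost 6), row3→col2 (cost 1), row4→col4 (cost 4), row5→col1 (cost 10)
total = 5 + 4 + 6 + 1 + 4 + 10 = 30

Minimum assignment cost: 30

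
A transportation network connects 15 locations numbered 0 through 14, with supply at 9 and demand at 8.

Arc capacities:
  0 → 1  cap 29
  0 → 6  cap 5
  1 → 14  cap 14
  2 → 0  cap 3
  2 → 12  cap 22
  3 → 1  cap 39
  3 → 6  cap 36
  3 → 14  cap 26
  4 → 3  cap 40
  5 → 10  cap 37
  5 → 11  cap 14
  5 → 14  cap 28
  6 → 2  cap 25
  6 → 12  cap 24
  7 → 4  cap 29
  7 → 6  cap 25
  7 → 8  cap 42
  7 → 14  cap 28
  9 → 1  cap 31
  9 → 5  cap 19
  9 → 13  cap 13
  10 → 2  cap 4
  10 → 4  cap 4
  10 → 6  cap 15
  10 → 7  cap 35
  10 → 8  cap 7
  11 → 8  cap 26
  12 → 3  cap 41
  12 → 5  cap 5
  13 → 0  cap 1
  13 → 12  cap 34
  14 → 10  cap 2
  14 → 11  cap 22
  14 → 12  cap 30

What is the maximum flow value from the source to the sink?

Maximum flow value: 46

augment #1: 9→5→10→8 bottleneck 7, total now 7
augment #2: 9→5→11→8 bottleneck 12, total now 19
augment #3: 9→1→14→11→8 bottleneck 14, total now 33
augment #4: 9→13→12→5→10→7→8 bottleneck 5, total now 38
augment #5: 9→13→12→3→14→10→7→8 bottleneck 2, total now 40
augment #6: 9→13→12→3→14→11→5→10→7→8 bottleneck 6, total now 46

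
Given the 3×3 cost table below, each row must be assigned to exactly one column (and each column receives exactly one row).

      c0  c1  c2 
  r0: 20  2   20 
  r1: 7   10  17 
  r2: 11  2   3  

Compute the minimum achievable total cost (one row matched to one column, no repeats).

optimal assignment: row0→col1 (cost 2), row1→col0 (cost 7), row2→col2 (cost 3)
total = 2 + 7 + 3 = 12

Minimum assignment cost: 12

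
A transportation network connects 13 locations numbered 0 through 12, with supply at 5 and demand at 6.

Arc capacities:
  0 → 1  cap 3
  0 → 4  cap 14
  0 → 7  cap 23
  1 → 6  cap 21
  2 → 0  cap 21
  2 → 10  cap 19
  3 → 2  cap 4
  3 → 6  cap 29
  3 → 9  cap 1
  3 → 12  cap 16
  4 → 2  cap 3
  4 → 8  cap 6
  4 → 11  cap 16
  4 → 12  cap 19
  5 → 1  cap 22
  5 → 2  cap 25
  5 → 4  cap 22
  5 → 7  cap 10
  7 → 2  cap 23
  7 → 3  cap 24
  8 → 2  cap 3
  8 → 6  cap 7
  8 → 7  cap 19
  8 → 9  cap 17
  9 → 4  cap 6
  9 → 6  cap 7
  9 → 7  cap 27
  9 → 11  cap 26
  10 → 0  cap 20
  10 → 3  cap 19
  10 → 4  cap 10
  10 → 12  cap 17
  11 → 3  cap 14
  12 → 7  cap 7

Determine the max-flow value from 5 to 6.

Maximum flow value: 57

augment #1: 5→1→6 bottleneck 21, total now 21
augment #2: 5→4→8→6 bottleneck 6, total now 27
augment #3: 5→7→3→6 bottleneck 10, total now 37
augment #4: 5→2→10→3→6 bottleneck 19, total now 56
augment #5: 5→4→11→3→9→6 bottleneck 1, total now 57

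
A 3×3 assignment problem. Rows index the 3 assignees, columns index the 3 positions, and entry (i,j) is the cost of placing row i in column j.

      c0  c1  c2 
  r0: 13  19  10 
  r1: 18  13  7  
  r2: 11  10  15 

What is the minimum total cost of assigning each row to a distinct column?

Minimum assignment cost: 30

optimal assignment: row0→col0 (cost 13), row1→col2 (cost 7), row2→col1 (cost 10)
total = 13 + 7 + 10 = 30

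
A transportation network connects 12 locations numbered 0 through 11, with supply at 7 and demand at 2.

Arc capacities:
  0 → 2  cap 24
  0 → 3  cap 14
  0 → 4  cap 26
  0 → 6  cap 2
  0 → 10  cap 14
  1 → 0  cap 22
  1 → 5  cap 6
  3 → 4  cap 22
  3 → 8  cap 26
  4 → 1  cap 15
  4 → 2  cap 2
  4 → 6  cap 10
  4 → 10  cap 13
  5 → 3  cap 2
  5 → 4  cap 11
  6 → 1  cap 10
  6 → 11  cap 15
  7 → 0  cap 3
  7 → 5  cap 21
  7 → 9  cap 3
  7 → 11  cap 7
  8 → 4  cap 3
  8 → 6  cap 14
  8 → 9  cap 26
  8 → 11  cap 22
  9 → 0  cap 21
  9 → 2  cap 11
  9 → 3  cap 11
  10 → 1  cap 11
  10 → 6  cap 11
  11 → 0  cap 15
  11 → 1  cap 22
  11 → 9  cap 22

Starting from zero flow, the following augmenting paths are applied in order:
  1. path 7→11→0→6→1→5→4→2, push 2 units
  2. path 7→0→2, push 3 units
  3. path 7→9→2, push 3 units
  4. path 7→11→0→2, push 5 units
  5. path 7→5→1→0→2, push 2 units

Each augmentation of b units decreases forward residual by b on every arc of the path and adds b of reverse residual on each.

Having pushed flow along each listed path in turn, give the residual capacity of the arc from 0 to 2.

after path 1 (7→11→0→6→1→5→4→2, push 2): res(0,2)=24
after path 2 (7→0→2, push 3): res(0,2)=21
after path 3 (7→9→2, push 3): res(0,2)=21
after path 4 (7→11→0→2, push 5): res(0,2)=16
after path 5 (7→5→1→0→2, push 2): res(0,2)=14

Residual capacity of (0,2): 14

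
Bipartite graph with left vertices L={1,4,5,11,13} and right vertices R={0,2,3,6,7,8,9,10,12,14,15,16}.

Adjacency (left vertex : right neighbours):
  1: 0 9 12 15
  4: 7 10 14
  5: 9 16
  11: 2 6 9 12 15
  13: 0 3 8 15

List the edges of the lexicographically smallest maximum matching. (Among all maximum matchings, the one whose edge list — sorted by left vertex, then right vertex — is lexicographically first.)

Lex-smallest maximum matching: {(1,0), (4,7), (5,9), (11,2), (13,3)}

|M| = 5 (so the lex-smallest maximum matching has 5 edges)
process left vertices in ascending order; for each, take the smallest-labelled available neighbour that still permits 5 edges overall, or leave it unmatched if none does
lex-smallest matching: {1-0, 4-7, 5-9, 11-2, 13-3}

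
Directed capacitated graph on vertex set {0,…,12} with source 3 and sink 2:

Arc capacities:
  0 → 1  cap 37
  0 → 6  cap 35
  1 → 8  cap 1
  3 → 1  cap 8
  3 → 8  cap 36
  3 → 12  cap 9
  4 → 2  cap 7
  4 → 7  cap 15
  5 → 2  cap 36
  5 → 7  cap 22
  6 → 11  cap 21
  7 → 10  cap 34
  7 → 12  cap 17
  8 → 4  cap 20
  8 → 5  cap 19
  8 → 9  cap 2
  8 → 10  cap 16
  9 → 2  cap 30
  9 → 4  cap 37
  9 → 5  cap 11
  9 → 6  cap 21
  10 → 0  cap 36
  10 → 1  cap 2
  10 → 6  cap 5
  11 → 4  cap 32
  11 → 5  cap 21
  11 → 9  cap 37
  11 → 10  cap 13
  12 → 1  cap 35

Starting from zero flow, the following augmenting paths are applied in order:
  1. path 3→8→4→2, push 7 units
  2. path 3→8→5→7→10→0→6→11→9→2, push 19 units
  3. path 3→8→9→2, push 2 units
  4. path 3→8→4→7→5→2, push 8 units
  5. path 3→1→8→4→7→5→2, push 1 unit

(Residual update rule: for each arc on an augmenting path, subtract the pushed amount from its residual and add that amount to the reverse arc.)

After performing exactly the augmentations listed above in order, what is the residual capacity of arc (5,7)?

after path 1 (3→8→4→2, push 7): res(5,7)=22
after path 2 (3→8→5→7→10→0→6→11→9→2, push 19): res(5,7)=3
after path 3 (3→8→9→2, push 2): res(5,7)=3
after path 4 (3→8→4→7→5→2, push 8): res(5,7)=11
after path 5 (3→1→8→4→7→5→2, push 1): res(5,7)=12

Residual capacity of (5,7): 12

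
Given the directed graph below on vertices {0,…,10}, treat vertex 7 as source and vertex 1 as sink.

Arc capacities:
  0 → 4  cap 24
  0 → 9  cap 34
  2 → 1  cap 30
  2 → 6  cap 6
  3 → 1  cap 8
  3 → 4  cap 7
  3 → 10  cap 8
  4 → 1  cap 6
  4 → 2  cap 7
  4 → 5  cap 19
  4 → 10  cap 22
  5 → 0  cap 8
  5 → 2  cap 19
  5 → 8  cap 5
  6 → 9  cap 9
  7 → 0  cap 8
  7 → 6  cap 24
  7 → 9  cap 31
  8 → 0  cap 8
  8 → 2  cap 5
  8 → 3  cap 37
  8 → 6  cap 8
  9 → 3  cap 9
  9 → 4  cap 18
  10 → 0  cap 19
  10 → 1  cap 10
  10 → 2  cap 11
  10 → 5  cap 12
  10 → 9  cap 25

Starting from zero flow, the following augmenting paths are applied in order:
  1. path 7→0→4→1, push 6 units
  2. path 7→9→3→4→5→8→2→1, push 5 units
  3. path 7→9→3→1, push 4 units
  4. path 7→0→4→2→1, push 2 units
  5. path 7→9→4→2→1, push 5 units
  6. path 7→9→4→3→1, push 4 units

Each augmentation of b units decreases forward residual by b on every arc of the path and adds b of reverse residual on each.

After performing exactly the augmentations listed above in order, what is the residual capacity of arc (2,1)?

Residual capacity of (2,1): 18

after path 1 (7→0→4→1, push 6): res(2,1)=30
after path 2 (7→9→3→4→5→8→2→1, push 5): res(2,1)=25
after path 3 (7→9→3→1, push 4): res(2,1)=25
after path 4 (7→0→4→2→1, push 2): res(2,1)=23
after path 5 (7→9→4→2→1, push 5): res(2,1)=18
after path 6 (7→9→4→3→1, push 4): res(2,1)=18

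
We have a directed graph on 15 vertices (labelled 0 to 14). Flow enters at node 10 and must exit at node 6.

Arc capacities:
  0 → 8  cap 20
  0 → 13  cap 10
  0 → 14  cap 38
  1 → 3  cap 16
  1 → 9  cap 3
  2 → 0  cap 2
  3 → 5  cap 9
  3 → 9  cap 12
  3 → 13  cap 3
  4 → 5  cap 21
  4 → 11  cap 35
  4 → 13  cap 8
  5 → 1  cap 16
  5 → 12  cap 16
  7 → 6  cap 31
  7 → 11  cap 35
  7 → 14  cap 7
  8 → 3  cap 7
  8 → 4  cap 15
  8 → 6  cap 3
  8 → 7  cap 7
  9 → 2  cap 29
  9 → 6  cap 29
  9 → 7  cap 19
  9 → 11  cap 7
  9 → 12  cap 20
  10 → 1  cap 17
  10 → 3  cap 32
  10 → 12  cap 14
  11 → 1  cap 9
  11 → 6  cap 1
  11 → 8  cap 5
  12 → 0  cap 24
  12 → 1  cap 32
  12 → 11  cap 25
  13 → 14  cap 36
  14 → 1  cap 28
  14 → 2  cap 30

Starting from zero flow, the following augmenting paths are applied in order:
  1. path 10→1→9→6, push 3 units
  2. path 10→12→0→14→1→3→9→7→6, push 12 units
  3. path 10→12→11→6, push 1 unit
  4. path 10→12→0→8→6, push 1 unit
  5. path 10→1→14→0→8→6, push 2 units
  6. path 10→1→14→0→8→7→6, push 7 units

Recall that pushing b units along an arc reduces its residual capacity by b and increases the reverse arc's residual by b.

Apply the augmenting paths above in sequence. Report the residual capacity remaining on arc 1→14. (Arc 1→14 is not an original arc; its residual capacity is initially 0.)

after path 1 (10→1→9→6, push 3): res(1,14)=0
after path 2 (10→12→0→14→1→3→9→7→6, push 12): res(1,14)=12
after path 3 (10→12→11→6, push 1): res(1,14)=12
after path 4 (10→12→0→8→6, push 1): res(1,14)=12
after path 5 (10→1→14→0→8→6, push 2): res(1,14)=10
after path 6 (10→1→14→0→8→7→6, push 7): res(1,14)=3

Residual capacity of (1,14): 3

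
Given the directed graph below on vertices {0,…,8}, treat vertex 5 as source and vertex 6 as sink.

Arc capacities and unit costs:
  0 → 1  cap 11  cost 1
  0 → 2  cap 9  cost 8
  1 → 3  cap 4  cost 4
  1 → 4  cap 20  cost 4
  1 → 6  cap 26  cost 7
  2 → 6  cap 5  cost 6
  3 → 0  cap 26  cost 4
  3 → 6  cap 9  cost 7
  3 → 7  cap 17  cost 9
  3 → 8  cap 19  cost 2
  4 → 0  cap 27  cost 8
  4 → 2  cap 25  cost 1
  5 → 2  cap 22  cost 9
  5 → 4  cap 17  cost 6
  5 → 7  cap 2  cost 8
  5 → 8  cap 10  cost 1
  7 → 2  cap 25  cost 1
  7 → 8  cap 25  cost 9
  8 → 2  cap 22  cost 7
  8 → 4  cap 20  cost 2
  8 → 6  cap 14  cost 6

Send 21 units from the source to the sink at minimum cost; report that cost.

Minimum cost for 21 units: 267

shortest-cost path #1: 5→8→6 push 10 @ unit cost 7 (adds 70)
shortest-cost path #2: 5→4→2→6 push 5 @ unit cost 13 (adds 65)
shortest-cost path #3: 5→4→0→1→6 push 6 @ unit cost 22 (adds 132)
total cost = 267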